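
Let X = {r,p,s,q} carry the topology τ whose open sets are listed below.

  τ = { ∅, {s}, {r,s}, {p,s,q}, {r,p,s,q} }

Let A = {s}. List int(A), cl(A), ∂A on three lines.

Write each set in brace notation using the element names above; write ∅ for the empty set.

int(A) = {s}
cl(A)  = {r,p,s,q}
∂A     = {r,p,q}

opens ⊆ A: ∅, {s}; union → int = {s}
complement {r,p,q}; its interior ∅; cl(A) = X∖∅ = {r,p,s,q}
boundary = {r,p,s,q} ∖ {s} = {r,p,q}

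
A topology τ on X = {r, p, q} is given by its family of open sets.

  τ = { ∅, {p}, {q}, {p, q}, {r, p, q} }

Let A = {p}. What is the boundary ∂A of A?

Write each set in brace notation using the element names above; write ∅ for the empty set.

interior: largest open inside A is {p} (from ∅, {p})
cl via duality: int({r, q}) = {q}, so X∖{q} = {r, p}
cl∖int = {r}

{r}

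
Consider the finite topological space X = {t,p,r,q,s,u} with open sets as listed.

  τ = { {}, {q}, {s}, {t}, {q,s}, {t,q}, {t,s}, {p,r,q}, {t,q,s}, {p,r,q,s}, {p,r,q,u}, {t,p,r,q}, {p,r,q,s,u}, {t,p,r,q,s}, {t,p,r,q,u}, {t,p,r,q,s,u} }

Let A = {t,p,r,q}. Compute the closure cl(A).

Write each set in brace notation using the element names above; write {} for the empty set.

complement {s,u}; its interior {s}; cl(A) = X∖{s} = {t,p,r,q,u}

{t,p,r,q,u}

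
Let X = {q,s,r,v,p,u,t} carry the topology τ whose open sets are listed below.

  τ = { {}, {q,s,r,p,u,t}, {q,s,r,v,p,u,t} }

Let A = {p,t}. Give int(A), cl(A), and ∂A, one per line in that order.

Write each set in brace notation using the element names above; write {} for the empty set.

U open, U⊆A: {}. int(A) = ⋃ = {}
X∖A={q,s,r,v,u}, int(X∖A)={}, hence cl(A)={q,s,r,v,p,u,t}
∂A: remove int from cl → {q,s,r,v,p,u,t}

int(A) = {}
cl(A)  = {q,s,r,v,p,u,t}
∂A     = {q,s,r,v,p,u,t}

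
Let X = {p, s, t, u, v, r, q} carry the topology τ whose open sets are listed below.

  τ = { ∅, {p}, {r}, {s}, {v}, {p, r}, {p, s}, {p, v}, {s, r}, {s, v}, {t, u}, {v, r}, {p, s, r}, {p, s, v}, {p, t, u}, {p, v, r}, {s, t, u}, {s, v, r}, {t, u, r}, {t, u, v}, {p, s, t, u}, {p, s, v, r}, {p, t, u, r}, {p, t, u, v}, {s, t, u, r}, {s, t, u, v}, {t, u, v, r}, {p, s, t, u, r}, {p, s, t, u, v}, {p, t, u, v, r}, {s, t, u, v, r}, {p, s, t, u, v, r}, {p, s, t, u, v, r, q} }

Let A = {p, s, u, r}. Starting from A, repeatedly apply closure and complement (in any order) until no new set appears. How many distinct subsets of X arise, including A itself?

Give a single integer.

complement {t, v, q}; its interior {v}; cl(A) = X∖{v} = {p, s, t, u, r, q}
With k = closure, c = complement:
  1. A     = {p, s, u, r}
  2. kA    = {p, s, t, u, r, q}
  3. cA    = {t, v, q}
  4. ckA   = {v}
  5. kcA   = {t, u, v, q}
  6. kckA  = {v, q}
  7. ckcA  = {p, s, r}
  8. ckckA = {p, s, t, u, r}
  9. kckcA = {p, s, r, q}
  10. ckckcA = {t, u, v}
k, c of each give nothing new

10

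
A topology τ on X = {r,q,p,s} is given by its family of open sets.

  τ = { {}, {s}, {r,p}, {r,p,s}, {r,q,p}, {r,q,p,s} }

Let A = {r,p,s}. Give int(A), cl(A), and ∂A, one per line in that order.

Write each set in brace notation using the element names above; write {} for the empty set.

open subsets of A: {}, {s}, {r,p}, {r,p,s}; so int(A) = {r,p,s}
closure: X∖int(X∖A) = X∖{} = {r,q,p,s}
∂A = {r,q,p,s} minus {r,p,s} = {q}

int(A) = {r,p,s}
cl(A)  = {r,q,p,s}
∂A     = {q}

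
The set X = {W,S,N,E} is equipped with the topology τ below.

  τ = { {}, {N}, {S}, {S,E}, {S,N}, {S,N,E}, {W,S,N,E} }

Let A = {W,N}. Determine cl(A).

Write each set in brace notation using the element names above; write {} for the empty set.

closure: X∖int(X∖A) = X∖{S,E} = {W,N}

{W,N}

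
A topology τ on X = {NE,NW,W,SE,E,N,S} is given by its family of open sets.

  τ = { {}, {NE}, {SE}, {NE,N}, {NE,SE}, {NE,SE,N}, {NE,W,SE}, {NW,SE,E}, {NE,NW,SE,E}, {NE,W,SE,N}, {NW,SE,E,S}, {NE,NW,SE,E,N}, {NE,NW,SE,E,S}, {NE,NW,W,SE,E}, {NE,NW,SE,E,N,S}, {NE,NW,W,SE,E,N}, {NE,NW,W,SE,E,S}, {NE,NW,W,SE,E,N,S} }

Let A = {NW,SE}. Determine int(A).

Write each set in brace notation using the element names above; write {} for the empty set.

{SE}

U open, U⊆A: {}, {SE}. int(A) = ⋃ = {SE}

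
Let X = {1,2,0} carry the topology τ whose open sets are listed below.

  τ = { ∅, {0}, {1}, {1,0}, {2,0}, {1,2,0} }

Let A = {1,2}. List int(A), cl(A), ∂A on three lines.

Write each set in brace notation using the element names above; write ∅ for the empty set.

open subsets of A: ∅, {1}; so int(A) = {1}
closure: X∖int(X∖A) = X∖{0} = {1,2}
∂A = {1,2} minus {1} = {2}

int(A) = {1}
cl(A)  = {1,2}
∂A     = {2}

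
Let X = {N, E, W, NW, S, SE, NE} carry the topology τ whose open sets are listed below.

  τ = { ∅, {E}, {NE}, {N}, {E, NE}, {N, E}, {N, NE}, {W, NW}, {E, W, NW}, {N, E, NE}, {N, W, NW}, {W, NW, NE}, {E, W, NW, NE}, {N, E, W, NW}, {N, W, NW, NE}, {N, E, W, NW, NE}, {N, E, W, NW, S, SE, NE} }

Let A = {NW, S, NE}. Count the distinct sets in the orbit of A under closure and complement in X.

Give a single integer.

10

complement {N, E, W, SE}; its interior {N, E}; cl(A) = X∖{N, E} = {W, NW, S, SE, NE}
With k = closure, c = complement:
  1. A     = {NW, S, NE}
  2. kA    = {W, NW, S, SE, NE}
  3. cA    = {N, E, W, SE}
  4. ckA   = {N, E}
  5. kcA   = {N, E, W, NW, S, SE}
  6. kckA  = {N, E, S, SE}
  7. ckcA  = {NE}
  8. ckckA = {W, NW, NE}
  9. kckcA = {S, SE, NE}
  10. ckckcA = {N, E, W, NW}
k, c of each give nothing new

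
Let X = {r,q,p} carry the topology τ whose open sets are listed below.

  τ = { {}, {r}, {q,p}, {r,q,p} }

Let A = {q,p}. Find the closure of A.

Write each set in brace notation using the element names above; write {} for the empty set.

complement {r}; its interior {r}; cl(A) = X∖{r} = {q,p}

{q,p}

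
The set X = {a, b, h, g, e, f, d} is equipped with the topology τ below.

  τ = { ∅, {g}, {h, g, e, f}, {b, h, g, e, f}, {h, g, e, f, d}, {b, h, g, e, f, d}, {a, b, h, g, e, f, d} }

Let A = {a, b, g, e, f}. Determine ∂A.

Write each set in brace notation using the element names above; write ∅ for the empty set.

opens ⊆ A: ∅, {g}; union → int = {g}
complement {h, d}; its interior ∅; cl(A) = X∖∅ = {a, b, h, g, e, f, d}
boundary = {a, b, h, g, e, f, d} ∖ {g} = {a, b, h, e, f, d}

{a, b, h, e, f, d}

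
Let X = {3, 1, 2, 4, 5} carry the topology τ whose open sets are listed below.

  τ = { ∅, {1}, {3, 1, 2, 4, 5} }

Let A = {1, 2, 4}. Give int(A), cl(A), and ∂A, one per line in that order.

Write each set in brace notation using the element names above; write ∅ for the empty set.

open subsets of A: ∅, {1}; so int(A) = {1}
closure: X∖int(X∖A) = X∖∅ = {3, 1, 2, 4, 5}
∂A = {3, 1, 2, 4, 5} minus {1} = {3, 2, 4, 5}

int(A) = {1}
cl(A)  = {3, 1, 2, 4, 5}
∂A     = {3, 2, 4, 5}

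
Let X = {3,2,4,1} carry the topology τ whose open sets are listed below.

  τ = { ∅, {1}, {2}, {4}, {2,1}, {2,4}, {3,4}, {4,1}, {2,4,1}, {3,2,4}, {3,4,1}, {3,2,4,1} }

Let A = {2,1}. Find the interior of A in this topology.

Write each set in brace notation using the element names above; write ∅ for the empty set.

{2,1}

open subsets of A: ∅, {2}, {1}, {2,1}; so int(A) = {2,1}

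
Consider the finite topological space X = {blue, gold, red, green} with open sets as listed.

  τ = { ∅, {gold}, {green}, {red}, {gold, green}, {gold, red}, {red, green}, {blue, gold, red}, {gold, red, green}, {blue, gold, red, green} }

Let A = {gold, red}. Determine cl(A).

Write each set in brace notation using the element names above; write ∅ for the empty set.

complement {blue, green}; its interior {green}; cl(A) = X∖{green} = {blue, gold, red}

{blue, gold, red}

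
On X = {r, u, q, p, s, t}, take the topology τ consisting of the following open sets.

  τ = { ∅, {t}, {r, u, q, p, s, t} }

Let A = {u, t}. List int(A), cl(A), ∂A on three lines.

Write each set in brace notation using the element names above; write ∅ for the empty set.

interior: largest open inside A is {t} (from ∅, {t})
cl via duality: int({r, q, p, s}) = ∅, so X∖∅ = {r, u, q, p, s, t}
cl∖int = {r, u, q, p, s}

int(A) = {t}
cl(A)  = {r, u, q, p, s, t}
∂A     = {r, u, q, p, s}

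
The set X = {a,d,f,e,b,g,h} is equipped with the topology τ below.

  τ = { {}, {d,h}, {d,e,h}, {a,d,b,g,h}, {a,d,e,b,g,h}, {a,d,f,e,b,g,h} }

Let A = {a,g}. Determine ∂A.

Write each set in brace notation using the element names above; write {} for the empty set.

{a,f,b,g}

interior: largest open inside A is {} (from {})
cl via duality: int({d,f,e,b,h}) = {d,e,h}, so X∖{d,e,h} = {a,f,b,g}
cl∖int = {a,f,b,g}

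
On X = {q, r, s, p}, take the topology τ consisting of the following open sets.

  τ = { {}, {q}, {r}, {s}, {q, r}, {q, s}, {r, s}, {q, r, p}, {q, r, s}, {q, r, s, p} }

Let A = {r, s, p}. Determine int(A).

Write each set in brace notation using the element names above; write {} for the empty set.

{r, s}

opens ⊆ A: {}, {r}, {s}, {r, s}; union → int = {r, s}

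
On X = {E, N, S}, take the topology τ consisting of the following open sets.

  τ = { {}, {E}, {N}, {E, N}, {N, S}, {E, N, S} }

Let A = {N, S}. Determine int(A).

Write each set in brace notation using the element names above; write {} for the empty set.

interior: largest open inside A is {N, S} (from {}, {N}, {N, S})

{N, S}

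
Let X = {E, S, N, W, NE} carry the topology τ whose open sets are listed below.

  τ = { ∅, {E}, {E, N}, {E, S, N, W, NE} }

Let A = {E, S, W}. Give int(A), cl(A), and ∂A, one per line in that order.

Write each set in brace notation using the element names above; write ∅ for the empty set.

U open, U⊆A: ∅, {E}. int(A) = ⋃ = {E}
X∖A={N, NE}, int(X∖A)=∅, hence cl(A)={E, S, N, W, NE}
∂A: remove int from cl → {S, N, W, NE}

int(A) = {E}
cl(A)  = {E, S, N, W, NE}
∂A     = {S, N, W, NE}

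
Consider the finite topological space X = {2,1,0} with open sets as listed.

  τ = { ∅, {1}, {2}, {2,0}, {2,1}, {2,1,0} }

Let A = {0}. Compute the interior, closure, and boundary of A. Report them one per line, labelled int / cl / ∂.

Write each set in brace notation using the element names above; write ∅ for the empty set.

U open, U⊆A: ∅. int(A) = ⋃ = ∅
X∖A={2,1}, int(X∖A)={2,1}, hence cl(A)={0}
∂A: remove int from cl → {0}

int(A) = ∅
cl(A)  = {0}
∂A     = {0}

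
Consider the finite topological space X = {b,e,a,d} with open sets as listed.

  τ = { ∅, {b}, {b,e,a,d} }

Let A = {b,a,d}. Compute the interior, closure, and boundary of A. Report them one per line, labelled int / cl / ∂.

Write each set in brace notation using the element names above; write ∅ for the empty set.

int(A) = {b}
cl(A)  = {b,e,a,d}
∂A     = {e,a,d}

open subsets of A: ∅, {b}; so int(A) = {b}
closure: X∖int(X∖A) = X∖∅ = {b,e,a,d}
∂A = {b,e,a,d} minus {b} = {e,a,d}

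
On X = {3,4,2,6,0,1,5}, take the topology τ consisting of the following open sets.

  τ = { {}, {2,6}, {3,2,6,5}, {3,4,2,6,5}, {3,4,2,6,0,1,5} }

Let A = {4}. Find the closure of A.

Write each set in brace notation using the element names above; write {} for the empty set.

complement {3,2,6,0,1,5}; its interior {3,2,6,5}; cl(A) = X∖{3,2,6,5} = {4,0,1}

{4,0,1}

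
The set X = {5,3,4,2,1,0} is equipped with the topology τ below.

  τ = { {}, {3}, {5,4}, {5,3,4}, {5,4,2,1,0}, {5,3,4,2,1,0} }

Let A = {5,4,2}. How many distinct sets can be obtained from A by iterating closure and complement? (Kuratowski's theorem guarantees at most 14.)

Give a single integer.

cl via duality: int({3,1,0}) = {3}, so X∖{3} = {5,4,2,1,0}
Write k for closure, c for complement:
  1. A     = {5,4,2}
  2. kA    = {5,4,2,1,0}
  3. cA    = {3,1,0}
  4. ckA   = {3}
  5. kcA   = {3,2,1,0}
  6. ckcA  = {5,4}
applying k or c yields no new set

6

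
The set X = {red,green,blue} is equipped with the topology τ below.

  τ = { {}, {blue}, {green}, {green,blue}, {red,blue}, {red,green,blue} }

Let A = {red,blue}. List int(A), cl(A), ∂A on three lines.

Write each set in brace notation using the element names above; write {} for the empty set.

int(A) = {red,blue}
cl(A)  = {red,blue}
∂A     = {}

open subsets of A: {}, {blue}, {red,blue}; so int(A) = {red,blue}
closure: X∖int(X∖A) = X∖{green} = {red,blue}
∂A = {red,blue} minus {red,blue} = {}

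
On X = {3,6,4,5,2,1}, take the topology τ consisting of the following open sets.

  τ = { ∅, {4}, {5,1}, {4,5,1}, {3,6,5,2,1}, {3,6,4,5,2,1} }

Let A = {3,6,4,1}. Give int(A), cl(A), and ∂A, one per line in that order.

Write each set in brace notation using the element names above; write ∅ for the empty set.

opens ⊆ A: ∅, {4}; union → int = {4}
complement {5,2}; its interior ∅; cl(A) = X∖∅ = {3,6,4,5,2,1}
boundary = {3,6,4,5,2,1} ∖ {4} = {3,6,5,2,1}

int(A) = {4}
cl(A)  = {3,6,4,5,2,1}
∂A     = {3,6,5,2,1}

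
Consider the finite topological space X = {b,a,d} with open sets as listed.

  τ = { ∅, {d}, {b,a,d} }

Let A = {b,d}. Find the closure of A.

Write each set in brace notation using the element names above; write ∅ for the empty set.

cl via duality: int({a}) = ∅, so X∖∅ = {b,a,d}

{b,a,d}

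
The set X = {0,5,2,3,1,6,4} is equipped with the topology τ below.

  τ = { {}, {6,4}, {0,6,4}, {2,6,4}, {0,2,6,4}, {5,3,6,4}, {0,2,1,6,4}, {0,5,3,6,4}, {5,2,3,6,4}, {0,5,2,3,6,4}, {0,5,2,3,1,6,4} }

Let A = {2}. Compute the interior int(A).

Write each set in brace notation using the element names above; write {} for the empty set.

U open, U⊆A: {}. int(A) = ⋃ = {}

{}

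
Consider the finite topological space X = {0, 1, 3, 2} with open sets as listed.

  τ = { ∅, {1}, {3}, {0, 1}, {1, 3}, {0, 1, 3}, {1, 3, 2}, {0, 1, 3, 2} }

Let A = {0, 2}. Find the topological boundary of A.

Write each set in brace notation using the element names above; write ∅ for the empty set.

interior: largest open inside A is ∅ (from ∅)
cl via duality: int({1, 3}) = {1, 3}, so X∖{1, 3} = {0, 2}
cl∖int = {0, 2}

{0, 2}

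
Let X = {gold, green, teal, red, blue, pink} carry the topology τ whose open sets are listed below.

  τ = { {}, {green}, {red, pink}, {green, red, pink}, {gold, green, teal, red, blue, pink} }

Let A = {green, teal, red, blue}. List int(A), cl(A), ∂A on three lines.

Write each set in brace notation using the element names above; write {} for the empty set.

interior: largest open inside A is {green} (from {}, {green})
cl via duality: int({gold, pink}) = {}, so X∖{} = {gold, green, teal, red, blue, pink}
cl∖int = {gold, teal, red, blue, pink}

int(A) = {green}
cl(A)  = {gold, green, teal, red, blue, pink}
∂A     = {gold, teal, red, blue, pink}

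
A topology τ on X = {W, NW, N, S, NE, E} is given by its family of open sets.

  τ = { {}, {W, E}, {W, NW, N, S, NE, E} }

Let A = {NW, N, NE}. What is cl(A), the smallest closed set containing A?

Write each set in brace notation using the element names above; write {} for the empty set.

{NW, N, S, NE}

complement {W, S, E}; its interior {W, E}; cl(A) = X∖{W, E} = {NW, N, S, NE}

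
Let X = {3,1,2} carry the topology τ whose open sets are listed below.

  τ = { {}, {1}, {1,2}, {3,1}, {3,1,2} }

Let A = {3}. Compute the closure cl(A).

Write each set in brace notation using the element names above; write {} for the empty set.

X∖A={1,2}, int(X∖A)={1,2}, hence cl(A)={3}

{3}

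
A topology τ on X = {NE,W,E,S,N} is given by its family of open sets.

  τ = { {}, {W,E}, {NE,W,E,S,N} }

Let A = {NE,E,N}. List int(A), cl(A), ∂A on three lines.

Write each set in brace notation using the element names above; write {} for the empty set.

int(A) = {}
cl(A)  = {NE,W,E,S,N}
∂A     = {NE,W,E,S,N}

U open, U⊆A: {}. int(A) = ⋃ = {}
X∖A={W,S}, int(X∖A)={}, hence cl(A)={NE,W,E,S,N}
∂A: remove int from cl → {NE,W,E,S,N}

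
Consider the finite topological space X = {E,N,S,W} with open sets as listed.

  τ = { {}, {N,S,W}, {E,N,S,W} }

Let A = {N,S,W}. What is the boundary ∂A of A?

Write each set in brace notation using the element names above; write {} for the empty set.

{E}

U open, U⊆A: {}, {N,S,W}. int(A) = ⋃ = {N,S,W}
X∖A={E}, int(X∖A)={}, hence cl(A)={E,N,S,W}
∂A: remove int from cl → {E}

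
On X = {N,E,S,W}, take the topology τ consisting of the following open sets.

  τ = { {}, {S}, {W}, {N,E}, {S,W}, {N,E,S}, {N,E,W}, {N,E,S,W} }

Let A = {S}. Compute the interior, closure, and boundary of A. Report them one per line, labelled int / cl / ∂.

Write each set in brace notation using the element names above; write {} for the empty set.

int(A) = {S}
cl(A)  = {S}
∂A     = {}

interior: largest open inside A is {S} (from {}, {S})
cl via duality: int({N,E,W}) = {N,E,W}, so X∖{N,E,W} = {S}
cl∖int = {}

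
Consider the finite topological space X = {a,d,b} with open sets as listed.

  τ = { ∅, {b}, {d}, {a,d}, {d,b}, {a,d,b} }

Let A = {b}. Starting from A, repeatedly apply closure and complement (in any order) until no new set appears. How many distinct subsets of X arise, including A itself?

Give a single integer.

2

closure: X∖int(X∖A) = X∖{a,d} = {b}
Let k=closure and c=complement:
  1. A     = {b}
  2. cA    = {a,d}
— saturated at 2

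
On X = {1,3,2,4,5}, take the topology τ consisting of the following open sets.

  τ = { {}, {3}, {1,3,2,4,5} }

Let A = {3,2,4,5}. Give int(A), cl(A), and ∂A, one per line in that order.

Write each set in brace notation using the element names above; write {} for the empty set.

open subsets of A: {}, {3}; so int(A) = {3}
closure: X∖int(X∖A) = X∖{} = {1,3,2,4,5}
∂A = {1,3,2,4,5} minus {3} = {1,2,4,5}

int(A) = {3}
cl(A)  = {1,3,2,4,5}
∂A     = {1,2,4,5}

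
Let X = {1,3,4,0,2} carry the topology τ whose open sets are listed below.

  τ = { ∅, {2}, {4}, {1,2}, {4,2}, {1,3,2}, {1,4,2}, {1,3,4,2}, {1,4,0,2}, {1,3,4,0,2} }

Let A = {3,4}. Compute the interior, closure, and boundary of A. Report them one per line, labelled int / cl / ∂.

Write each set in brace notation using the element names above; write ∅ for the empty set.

opens ⊆ A: ∅, {4}; union → int = {4}
complement {1,0,2}; its interior {1,2}; cl(A) = X∖{1,2} = {3,4,0}
boundary = {3,4,0} ∖ {4} = {3,0}

int(A) = {4}
cl(A)  = {3,4,0}
∂A     = {3,0}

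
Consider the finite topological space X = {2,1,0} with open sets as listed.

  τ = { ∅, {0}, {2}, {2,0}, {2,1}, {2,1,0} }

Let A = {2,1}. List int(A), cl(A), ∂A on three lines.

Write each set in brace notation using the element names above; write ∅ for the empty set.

int(A) = {2,1}
cl(A)  = {2,1}
∂A     = ∅

U open, U⊆A: ∅, {2}, {2,1}. int(A) = ⋃ = {2,1}
X∖A={0}, int(X∖A)={0}, hence cl(A)={2,1}
∂A: remove int from cl → ∅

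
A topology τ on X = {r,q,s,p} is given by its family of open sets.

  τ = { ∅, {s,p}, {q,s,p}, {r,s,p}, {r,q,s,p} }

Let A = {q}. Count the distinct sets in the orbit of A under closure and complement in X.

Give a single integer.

cl via duality: int({r,s,p}) = {r,s,p}, so X∖{r,s,p} = {q}
Write k for closure, c for complement:
  1. A     = {q}
  2. cA    = {r,s,p}
  3. kcA   = {r,q,s,p}
  4. ckcA  = ∅
applying k or c yields no new set

4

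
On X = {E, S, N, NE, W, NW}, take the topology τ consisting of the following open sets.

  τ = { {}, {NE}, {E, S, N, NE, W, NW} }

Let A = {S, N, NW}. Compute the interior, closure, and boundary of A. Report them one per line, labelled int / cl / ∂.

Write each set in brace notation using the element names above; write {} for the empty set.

int(A) = {}
cl(A)  = {E, S, N, W, NW}
∂A     = {E, S, N, W, NW}

U open, U⊆A: {}. int(A) = ⋃ = {}
X∖A={E, NE, W}, int(X∖A)={NE}, hence cl(A)={E, S, N, W, NW}
∂A: remove int from cl → {E, S, N, W, NW}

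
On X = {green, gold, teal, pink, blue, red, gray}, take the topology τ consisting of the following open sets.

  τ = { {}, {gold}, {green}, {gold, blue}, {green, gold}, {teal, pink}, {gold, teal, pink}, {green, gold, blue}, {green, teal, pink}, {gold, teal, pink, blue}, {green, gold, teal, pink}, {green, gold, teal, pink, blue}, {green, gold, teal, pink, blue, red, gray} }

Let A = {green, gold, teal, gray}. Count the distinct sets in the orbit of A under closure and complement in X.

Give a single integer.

10

closure: X∖int(X∖A) = X∖{} = {green, gold, teal, pink, blue, red, gray}
Let k=closure and c=complement:
  1. A     = {green, gold, teal, gray}
  2. kA    = {green, gold, teal, pink, blue, red, gray}
  3. cA    = {pink, blue, red}
  4. ckA   = {}
  5. kcA   = {teal, pink, blue, red, gray}
  6. ckcA  = {green, gold}
  7. kckcA = {green, gold, blue, red, gray}
  8. ckckcA = {teal, pink}
  9. kckckcA = {teal, pink, red, gray}
  10. ckckckcA = {green, gold, blue}
— saturated at 10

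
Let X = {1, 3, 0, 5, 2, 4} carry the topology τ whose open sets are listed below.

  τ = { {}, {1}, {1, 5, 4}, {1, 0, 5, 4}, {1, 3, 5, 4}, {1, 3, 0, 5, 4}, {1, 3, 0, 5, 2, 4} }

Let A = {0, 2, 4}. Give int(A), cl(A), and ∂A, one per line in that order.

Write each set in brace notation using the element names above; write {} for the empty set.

int(A) = {}
cl(A)  = {3, 0, 5, 2, 4}
∂A     = {3, 0, 5, 2, 4}

open subsets of A: {}; so int(A) = {}
closure: X∖int(X∖A) = X∖{1} = {3, 0, 5, 2, 4}
∂A = {3, 0, 5, 2, 4} minus {} = {3, 0, 5, 2, 4}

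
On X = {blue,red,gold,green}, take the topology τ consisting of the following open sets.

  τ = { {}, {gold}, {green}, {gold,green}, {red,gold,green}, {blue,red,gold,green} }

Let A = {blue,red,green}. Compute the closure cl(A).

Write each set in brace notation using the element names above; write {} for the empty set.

{blue,red,green}

closure: X∖int(X∖A) = X∖{gold} = {blue,red,green}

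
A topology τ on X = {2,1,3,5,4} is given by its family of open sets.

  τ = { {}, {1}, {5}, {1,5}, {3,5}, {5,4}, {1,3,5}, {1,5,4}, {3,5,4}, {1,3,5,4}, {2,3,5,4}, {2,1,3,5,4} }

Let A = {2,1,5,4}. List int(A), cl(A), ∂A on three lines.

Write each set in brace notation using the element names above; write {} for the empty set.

open subsets of A: {}, {5}, {1}, {1,5}, {5,4}, {1,5,4}; so int(A) = {1,5,4}
closure: X∖int(X∖A) = X∖{} = {2,1,3,5,4}
∂A = {2,1,3,5,4} minus {1,5,4} = {2,3}

int(A) = {1,5,4}
cl(A)  = {2,1,3,5,4}
∂A     = {2,3}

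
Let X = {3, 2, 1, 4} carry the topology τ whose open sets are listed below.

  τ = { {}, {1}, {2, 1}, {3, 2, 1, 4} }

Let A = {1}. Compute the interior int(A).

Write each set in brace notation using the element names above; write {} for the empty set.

{1}

open subsets of A: {}, {1}; so int(A) = {1}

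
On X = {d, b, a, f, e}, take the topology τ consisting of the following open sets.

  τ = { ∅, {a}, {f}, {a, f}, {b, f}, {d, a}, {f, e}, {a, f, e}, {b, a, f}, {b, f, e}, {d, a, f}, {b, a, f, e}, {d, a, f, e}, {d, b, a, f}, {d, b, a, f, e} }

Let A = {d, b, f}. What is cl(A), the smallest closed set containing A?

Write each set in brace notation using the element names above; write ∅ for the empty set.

{d, b, f, e}

closure: X∖int(X∖A) = X∖{a} = {d, b, f, e}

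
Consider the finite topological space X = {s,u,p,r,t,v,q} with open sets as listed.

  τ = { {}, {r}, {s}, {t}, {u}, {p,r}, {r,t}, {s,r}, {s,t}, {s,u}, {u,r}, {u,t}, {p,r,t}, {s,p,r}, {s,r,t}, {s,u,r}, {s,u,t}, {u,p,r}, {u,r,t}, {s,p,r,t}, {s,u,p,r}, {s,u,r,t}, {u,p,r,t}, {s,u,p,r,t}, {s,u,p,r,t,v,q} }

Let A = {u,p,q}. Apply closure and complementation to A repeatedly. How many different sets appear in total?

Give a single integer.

cl via duality: int({s,r,t,v}) = {s,r,t}, so X∖{s,r,t} = {u,p,v,q}
Write k for closure, c for complement:
  1. A     = {u,p,q}
  2. kA    = {u,p,v,q}
  3. cA    = {s,r,t,v}
  4. ckA   = {s,r,t}
  5. kcA   = {s,p,r,t,v,q}
  6. ckcA  = {u}
  7. kckcA = {u,v,q}
  8. ckckcA = {s,p,r,t}
applying k or c yields no new set

8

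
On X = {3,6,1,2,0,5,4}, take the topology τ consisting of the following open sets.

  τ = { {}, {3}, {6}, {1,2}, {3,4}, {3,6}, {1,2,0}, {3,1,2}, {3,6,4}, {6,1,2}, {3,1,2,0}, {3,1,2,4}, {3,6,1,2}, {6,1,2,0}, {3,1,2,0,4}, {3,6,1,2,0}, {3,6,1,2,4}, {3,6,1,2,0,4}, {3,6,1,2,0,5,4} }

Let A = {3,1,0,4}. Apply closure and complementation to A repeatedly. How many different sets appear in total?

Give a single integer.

10

complement {6,2,5}; its interior {6}; cl(A) = X∖{6} = {3,1,2,0,5,4}
With k = closure, c = complement:
  1. A     = {3,1,0,4}
  2. kA    = {3,1,2,0,5,4}
  3. cA    = {6,2,5}
  4. ckA   = {6}
  5. kcA   = {6,1,2,0,5}
  6. kckA  = {6,5}
  7. ckcA  = {3,4}
  8. ckckA = {3,1,2,0,4}
  9. kckcA = {3,5,4}
  10. ckckcA = {6,1,2,0}
k, c of each give nothing new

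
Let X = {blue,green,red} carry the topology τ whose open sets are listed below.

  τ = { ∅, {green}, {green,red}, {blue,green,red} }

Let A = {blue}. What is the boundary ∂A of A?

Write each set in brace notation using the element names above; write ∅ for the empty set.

opens ⊆ A: ∅; union → int = ∅
complement {green,red}; its interior {green,red}; cl(A) = X∖{green,red} = {blue}
boundary = {blue} ∖ ∅ = {blue}

{blue}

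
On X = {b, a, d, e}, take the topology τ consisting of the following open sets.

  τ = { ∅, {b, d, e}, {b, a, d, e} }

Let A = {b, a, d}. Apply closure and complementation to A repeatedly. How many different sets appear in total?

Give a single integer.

closure: X∖int(X∖A) = X∖∅ = {b, a, d, e}
Let k=closure and c=complement:
  1. A     = {b, a, d}
  2. kA    = {b, a, d, e}
  3. cA    = {e}
  4. ckA   = ∅
— saturated at 4

4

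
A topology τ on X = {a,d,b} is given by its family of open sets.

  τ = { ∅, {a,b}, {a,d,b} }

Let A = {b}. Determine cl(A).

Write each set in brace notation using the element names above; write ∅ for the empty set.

cl via duality: int({a,d}) = ∅, so X∖∅ = {a,d,b}

{a,d,b}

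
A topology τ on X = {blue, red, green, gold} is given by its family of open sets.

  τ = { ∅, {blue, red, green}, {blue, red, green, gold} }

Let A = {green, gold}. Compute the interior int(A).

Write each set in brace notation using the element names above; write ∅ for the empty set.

∅

opens ⊆ A: ∅; union → int = ∅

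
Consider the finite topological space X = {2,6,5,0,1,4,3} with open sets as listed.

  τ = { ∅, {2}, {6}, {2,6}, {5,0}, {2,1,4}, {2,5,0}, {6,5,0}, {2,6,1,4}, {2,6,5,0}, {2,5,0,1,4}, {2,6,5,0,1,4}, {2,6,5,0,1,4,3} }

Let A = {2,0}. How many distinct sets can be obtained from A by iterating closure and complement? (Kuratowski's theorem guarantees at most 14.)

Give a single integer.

12

X∖A={6,5,1,4,3}, int(X∖A)={6}, hence cl(A)={2,5,0,1,4,3}
Orbit (k=closure, c=complement):
  1. A     = {2,0}
  2. kA    = {2,5,0,1,4,3}
  3. cA    = {6,5,1,4,3}
  4. ckA   = {6}
  5. kcA   = {6,5,0,1,4,3}
  6. kckA  = {6,3}
  7. ckcA  = {2}
  8. ckckA = {2,5,0,1,4}
  9. kckcA = {2,1,4,3}
  10. ckckcA = {6,5,0}
  11. kckckcA = {6,5,0,3}
  12. ckckckcA = {2,1,4}
(closed under both — stop)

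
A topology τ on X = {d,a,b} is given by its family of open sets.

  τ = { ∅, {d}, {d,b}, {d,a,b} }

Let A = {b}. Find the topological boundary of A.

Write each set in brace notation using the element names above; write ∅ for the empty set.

{a,b}

opens ⊆ A: ∅; union → int = ∅
complement {d,a}; its interior {d}; cl(A) = X∖{d} = {a,b}
boundary = {a,b} ∖ ∅ = {a,b}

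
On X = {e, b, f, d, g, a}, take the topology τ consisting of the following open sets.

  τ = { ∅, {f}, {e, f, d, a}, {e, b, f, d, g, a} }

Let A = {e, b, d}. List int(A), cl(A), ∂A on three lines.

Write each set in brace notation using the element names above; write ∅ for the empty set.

int(A) = ∅
cl(A)  = {e, b, d, g, a}
∂A     = {e, b, d, g, a}

open subsets of A: ∅; so int(A) = ∅
closure: X∖int(X∖A) = X∖{f} = {e, b, d, g, a}
∂A = {e, b, d, g, a} minus ∅ = {e, b, d, g, a}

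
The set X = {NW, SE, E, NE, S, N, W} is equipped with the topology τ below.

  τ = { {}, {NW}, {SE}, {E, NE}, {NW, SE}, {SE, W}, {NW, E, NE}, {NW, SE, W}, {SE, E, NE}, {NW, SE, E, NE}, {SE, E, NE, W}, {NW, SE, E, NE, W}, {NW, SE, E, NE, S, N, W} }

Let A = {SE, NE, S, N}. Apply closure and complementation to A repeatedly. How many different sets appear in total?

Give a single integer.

12

X∖A={NW, E, W}, int(X∖A)={NW}, hence cl(A)={SE, E, NE, S, N, W}
Orbit (k=closure, c=complement):
  1. A     = {SE, NE, S, N}
  2. kA    = {SE, E, NE, S, N, W}
  3. cA    = {NW, E, W}
  4. ckA   = {NW}
  5. kcA   = {NW, E, NE, S, N, W}
  6. kckA  = {NW, S, N}
  7. ckcA  = {SE}
  8. ckckA = {SE, E, NE, W}
  9. kckcA = {SE, S, N, W}
  10. ckckcA = {NW, E, NE}
  11. kckckcA = {NW, E, NE, S, N}
  12. ckckckcA = {SE, W}
(closed under both — stop)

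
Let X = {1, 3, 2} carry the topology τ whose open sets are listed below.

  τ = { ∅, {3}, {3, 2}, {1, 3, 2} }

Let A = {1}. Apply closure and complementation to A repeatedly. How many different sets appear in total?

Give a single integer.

complement {3, 2}; its interior {3, 2}; cl(A) = X∖{3, 2} = {1}
With k = closure, c = complement:
  1. A     = {1}
  2. cA    = {3, 2}
  3. kcA   = {1, 3, 2}
  4. ckcA  = ∅
k, c of each give nothing new

4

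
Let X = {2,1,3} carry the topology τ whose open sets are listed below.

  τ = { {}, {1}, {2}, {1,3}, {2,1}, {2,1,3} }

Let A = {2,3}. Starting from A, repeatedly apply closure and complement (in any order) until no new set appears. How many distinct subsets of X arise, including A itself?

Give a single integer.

4

closure: X∖int(X∖A) = X∖{1} = {2,3}
Let k=closure and c=complement:
  1. A     = {2,3}
  2. cA    = {1}
  3. kcA   = {1,3}
  4. ckcA  = {2}
— saturated at 4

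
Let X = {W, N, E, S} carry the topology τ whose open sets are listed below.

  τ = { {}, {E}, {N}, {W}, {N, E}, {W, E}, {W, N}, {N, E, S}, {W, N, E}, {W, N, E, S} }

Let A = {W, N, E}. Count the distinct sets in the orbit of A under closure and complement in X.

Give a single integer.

4

cl via duality: int({S}) = {}, so X∖{} = {W, N, E, S}
Write k for closure, c for complement:
  1. A     = {W, N, E}
  2. kA    = {W, N, E, S}
  3. cA    = {S}
  4. ckA   = {}
applying k or c yields no new set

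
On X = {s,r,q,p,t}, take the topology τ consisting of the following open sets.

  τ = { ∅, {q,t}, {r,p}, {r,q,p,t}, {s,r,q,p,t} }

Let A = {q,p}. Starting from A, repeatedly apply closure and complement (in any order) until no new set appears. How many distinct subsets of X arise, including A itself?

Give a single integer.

4

closure: X∖int(X∖A) = X∖∅ = {s,r,q,p,t}
Let k=closure and c=complement:
  1. A     = {q,p}
  2. kA    = {s,r,q,p,t}
  3. cA    = {s,r,t}
  4. ckA   = ∅
— saturated at 4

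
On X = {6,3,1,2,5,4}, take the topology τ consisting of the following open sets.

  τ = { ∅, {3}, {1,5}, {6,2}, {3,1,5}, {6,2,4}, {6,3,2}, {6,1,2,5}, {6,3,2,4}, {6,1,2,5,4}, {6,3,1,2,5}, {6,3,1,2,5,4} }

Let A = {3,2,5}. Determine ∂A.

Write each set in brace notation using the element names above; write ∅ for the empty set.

U open, U⊆A: ∅, {3}. int(A) = ⋃ = {3}
X∖A={6,1,4}, int(X∖A)=∅, hence cl(A)={6,3,1,2,5,4}
∂A: remove int from cl → {6,1,2,5,4}

{6,1,2,5,4}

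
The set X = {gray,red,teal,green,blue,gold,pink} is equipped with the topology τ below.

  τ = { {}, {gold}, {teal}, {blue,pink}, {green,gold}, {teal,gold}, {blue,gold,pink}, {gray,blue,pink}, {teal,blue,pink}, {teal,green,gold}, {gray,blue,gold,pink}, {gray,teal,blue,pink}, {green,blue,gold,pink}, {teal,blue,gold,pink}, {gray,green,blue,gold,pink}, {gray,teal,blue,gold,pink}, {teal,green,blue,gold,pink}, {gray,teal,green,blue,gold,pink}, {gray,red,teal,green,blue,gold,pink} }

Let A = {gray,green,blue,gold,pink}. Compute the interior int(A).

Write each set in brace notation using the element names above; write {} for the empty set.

opens ⊆ A: {}, {gold}, {green,gold}, {blue,pink}, {gray,blue,pink}, {blue,gold,pink}, {green,blue,gold,pink}, {gray,blue,gold,pink}, {gray,green,blue,gold,pink}; union → int = {gray,green,blue,gold,pink}

{gray,green,blue,gold,pink}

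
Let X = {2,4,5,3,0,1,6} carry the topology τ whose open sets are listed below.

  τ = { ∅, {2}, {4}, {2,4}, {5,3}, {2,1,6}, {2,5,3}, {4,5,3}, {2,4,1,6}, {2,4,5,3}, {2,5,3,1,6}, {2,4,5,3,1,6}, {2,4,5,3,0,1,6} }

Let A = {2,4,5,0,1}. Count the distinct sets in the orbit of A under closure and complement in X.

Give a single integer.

X∖A={3,6}, int(X∖A)=∅, hence cl(A)={2,4,5,3,0,1,6}
Orbit (k=closure, c=complement):
  1. A     = {2,4,5,0,1}
  2. kA    = {2,4,5,3,0,1,6}
  3. cA    = {3,6}
  4. ckA   = ∅
  5. kcA   = {5,3,0,1,6}
  6. ckcA  = {2,4}
  7. kckcA = {2,4,0,1,6}
  8. ckckcA = {5,3}
  9. kckckcA = {5,3,0}
  10. ckckckcA = {2,4,1,6}
(closed under both — stop)

10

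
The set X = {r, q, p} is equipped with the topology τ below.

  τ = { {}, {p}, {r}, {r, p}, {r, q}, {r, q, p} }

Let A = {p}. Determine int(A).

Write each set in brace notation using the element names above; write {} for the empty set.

{p}

interior: largest open inside A is {p} (from {}, {p})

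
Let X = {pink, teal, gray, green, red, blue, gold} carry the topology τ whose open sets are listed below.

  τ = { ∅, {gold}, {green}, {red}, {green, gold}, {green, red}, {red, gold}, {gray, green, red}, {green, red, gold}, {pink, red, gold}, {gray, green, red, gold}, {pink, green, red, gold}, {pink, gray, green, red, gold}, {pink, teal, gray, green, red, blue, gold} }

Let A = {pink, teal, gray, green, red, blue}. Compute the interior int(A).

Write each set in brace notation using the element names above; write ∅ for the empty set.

{gray, green, red}

opens ⊆ A: ∅, {red}, {green}, {green, red}, {gray, green, red}; union → int = {gray, green, red}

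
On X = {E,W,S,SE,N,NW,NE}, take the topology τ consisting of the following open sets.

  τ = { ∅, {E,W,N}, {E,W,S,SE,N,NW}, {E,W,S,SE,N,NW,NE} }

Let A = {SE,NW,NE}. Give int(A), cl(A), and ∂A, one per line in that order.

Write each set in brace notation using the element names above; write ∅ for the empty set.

U open, U⊆A: ∅. int(A) = ⋃ = ∅
X∖A={E,W,S,N}, int(X∖A)={E,W,N}, hence cl(A)={S,SE,NW,NE}
∂A: remove int from cl → {S,SE,NW,NE}

int(A) = ∅
cl(A)  = {S,SE,NW,NE}
∂A     = {S,SE,NW,NE}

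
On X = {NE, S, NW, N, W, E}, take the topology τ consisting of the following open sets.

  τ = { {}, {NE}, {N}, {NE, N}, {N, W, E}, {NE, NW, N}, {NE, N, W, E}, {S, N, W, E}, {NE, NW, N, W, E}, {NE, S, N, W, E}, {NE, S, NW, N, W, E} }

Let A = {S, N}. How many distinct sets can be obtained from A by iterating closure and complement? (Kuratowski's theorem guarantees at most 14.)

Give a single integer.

closure: X∖int(X∖A) = X∖{NE} = {S, NW, N, W, E}
Let k=closure and c=complement:
  1. A     = {S, N}
  2. kA    = {S, NW, N, W, E}
  3. cA    = {NE, NW, W, E}
  4. ckA   = {NE}
  5. kcA   = {NE, S, NW, W, E}
  6. kckA  = {NE, NW}
  7. ckcA  = {N}
  8. ckckA = {S, N, W, E}
— saturated at 8

8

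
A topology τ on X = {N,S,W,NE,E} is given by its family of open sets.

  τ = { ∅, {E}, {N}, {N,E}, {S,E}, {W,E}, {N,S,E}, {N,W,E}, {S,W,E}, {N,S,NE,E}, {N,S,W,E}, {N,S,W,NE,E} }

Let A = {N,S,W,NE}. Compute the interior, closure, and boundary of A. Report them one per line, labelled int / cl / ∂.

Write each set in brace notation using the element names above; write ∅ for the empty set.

int(A) = {N}
cl(A)  = {N,S,W,NE}
∂A     = {S,W,NE}

open subsets of A: ∅, {N}; so int(A) = {N}
closure: X∖int(X∖A) = X∖{E} = {N,S,W,NE}
∂A = {N,S,W,NE} minus {N} = {S,W,NE}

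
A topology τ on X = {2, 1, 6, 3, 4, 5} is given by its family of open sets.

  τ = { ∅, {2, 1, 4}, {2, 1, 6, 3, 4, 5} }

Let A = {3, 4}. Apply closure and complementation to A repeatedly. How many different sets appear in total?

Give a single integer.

complement {2, 1, 6, 5}; its interior ∅; cl(A) = X∖∅ = {2, 1, 6, 3, 4, 5}
With k = closure, c = complement:
  1. A     = {3, 4}
  2. kA    = {2, 1, 6, 3, 4, 5}
  3. cA    = {2, 1, 6, 5}
  4. ckA   = ∅
k, c of each give nothing new

4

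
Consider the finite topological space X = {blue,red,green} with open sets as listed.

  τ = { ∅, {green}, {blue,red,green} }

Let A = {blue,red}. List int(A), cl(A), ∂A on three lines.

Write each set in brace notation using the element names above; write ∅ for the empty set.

int(A) = ∅
cl(A)  = {blue,red}
∂A     = {blue,red}

open subsets of A: ∅; so int(A) = ∅
closure: X∖int(X∖A) = X∖{green} = {blue,red}
∂A = {blue,red} minus ∅ = {blue,red}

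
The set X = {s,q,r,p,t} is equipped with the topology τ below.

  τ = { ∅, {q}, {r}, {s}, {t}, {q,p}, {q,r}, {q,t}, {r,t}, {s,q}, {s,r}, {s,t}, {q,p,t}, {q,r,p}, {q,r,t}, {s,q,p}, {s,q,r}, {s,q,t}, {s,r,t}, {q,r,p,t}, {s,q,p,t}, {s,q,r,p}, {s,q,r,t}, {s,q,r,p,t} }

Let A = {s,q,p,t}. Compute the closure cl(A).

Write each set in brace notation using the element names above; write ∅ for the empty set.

X∖A={r}, int(X∖A)={r}, hence cl(A)={s,q,p,t}

{s,q,p,t}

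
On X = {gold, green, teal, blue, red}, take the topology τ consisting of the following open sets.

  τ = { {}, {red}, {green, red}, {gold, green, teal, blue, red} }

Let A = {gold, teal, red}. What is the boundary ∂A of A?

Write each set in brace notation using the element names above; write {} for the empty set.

U open, U⊆A: {}, {red}. int(A) = ⋃ = {red}
X∖A={green, blue}, int(X∖A)={}, hence cl(A)={gold, green, teal, blue, red}
∂A: remove int from cl → {gold, green, teal, blue}

{gold, green, teal, blue}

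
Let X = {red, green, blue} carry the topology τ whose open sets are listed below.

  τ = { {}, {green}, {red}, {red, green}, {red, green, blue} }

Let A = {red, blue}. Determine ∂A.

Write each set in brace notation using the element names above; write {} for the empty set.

{blue}

open subsets of A: {}, {red}; so int(A) = {red}
closure: X∖int(X∖A) = X∖{green} = {red, blue}
∂A = {red, blue} minus {red} = {blue}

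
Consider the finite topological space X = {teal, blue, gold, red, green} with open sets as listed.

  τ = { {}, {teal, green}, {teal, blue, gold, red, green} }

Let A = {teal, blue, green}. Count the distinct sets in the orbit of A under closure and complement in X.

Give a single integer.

X∖A={gold, red}, int(X∖A)={}, hence cl(A)={teal, blue, gold, red, green}
Orbit (k=closure, c=complement):
  1. A     = {teal, blue, green}
  2. kA    = {teal, blue, gold, red, green}
  3. cA    = {gold, red}
  4. ckA   = {}
  5. kcA   = {blue, gold, red}
  6. ckcA  = {teal, green}
(closed under both — stop)

6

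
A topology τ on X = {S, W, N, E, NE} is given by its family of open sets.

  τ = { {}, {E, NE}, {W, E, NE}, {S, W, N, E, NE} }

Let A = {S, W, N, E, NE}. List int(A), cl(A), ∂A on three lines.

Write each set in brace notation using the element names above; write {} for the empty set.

int(A) = {S, W, N, E, NE}
cl(A)  = {S, W, N, E, NE}
∂A     = {}

opens ⊆ A: {}, {E, NE}, {W, E, NE}, {S, W, N, E, NE}; union → int = {S, W, N, E, NE}
complement {}; its interior {}; cl(A) = X∖{} = {S, W, N, E, NE}
boundary = {S, W, N, E, NE} ∖ {S, W, N, E, NE} = {}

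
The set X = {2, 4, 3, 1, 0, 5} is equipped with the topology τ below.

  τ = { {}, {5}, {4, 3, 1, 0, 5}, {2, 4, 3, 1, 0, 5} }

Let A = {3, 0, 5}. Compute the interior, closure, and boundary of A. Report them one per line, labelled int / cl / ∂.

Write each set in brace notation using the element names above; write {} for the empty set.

U open, U⊆A: {}, {5}. int(A) = ⋃ = {5}
X∖A={2, 4, 1}, int(X∖A)={}, hence cl(A)={2, 4, 3, 1, 0, 5}
∂A: remove int from cl → {2, 4, 3, 1, 0}

int(A) = {5}
cl(A)  = {2, 4, 3, 1, 0, 5}
∂A     = {2, 4, 3, 1, 0}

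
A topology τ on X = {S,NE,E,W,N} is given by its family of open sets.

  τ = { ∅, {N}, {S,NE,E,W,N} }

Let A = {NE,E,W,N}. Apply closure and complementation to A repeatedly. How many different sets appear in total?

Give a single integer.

complement {S}; its interior ∅; cl(A) = X∖∅ = {S,NE,E,W,N}
With k = closure, c = complement:
  1. A     = {NE,E,W,N}
  2. kA    = {S,NE,E,W,N}
  3. cA    = {S}
  4. ckA   = ∅
  5. kcA   = {S,NE,E,W}
  6. ckcA  = {N}
k, c of each give nothing new

6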